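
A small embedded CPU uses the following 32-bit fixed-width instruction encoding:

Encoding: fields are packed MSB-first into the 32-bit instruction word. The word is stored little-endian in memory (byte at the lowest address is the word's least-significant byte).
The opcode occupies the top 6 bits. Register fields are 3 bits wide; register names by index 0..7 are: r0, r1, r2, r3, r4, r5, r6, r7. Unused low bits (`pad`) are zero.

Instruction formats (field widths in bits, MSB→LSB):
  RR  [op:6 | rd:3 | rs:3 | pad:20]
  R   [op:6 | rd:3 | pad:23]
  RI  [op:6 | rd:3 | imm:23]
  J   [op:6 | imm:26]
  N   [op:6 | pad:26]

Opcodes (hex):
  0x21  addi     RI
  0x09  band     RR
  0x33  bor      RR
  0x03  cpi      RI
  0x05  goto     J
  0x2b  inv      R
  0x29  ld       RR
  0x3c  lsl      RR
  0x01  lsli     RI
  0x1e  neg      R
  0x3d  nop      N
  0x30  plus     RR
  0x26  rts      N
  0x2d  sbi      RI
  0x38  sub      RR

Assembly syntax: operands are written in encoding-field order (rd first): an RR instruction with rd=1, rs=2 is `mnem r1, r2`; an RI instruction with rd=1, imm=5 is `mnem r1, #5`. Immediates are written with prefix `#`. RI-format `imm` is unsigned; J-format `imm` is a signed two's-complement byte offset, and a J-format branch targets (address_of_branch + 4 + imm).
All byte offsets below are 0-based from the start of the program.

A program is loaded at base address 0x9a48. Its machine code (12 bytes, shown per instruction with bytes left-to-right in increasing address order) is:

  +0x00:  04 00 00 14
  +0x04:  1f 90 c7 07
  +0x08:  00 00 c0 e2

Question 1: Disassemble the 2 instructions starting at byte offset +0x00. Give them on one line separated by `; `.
goto #4; lsli r7, #4689951

+0x00: 04 00 00 14 ⇒ word 0x14000004 (little)
  op=0x14000004>>26=0x5 ⇒ goto (J)
  imm@[25:0]=0x4 ⇒ #4
+0x04: 1f 90 c7 07 ⇒ word 0x07c7901f (little)
  op=0x07c7901f>>26=0x1 ⇒ lsli (RI)
  rd@[25:23]=0x7 ⇒ r7
  imm@[22:0]=0x47901f ⇒ #4689951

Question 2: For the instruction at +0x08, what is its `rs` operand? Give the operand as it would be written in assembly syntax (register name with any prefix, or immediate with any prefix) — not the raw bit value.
r4

off 0x08: read 00 00 c0 e2 as little → 0xe2c00000
  top 6b → 0x38 → sub [RR]
  [25:23] rd=5 = r5
  [22:20] rs=4 = r4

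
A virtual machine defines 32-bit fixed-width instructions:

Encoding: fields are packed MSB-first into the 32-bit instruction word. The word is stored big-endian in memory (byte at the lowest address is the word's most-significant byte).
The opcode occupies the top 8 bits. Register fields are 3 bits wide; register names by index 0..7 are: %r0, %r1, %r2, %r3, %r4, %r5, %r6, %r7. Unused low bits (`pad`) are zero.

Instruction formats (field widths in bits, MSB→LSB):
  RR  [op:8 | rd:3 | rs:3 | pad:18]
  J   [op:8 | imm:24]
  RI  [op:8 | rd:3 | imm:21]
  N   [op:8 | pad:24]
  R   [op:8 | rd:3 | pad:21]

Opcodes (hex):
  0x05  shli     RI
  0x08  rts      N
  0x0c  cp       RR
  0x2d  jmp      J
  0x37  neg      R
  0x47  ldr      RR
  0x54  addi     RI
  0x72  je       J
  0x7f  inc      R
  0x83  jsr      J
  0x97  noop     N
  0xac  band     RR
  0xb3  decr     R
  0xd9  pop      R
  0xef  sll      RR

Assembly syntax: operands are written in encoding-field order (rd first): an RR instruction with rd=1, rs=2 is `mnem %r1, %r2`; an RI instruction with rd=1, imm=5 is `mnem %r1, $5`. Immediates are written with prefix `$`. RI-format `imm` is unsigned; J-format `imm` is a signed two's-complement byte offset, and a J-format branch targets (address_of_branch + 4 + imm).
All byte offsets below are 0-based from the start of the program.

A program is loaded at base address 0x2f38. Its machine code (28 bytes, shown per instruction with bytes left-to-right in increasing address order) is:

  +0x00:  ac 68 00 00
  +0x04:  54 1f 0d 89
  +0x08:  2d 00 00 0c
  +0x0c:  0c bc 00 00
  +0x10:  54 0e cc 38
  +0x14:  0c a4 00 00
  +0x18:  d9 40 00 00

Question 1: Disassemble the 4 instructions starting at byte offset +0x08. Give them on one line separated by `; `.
jmp $12; cp %r5, %r7; addi %r0, $969784; cp %r5, %r1

[08] 2d 00 00 0c → 0x2d00000c
  top 8b → 0x2d → jmp [J]
  [23:0] imm=12 = $12
[0c] 0c bc 00 00 → 0x0cbc0000
  top 8b → 0xc → cp [RR]
  [23:21] rd=5 = %r5
  [20:18] rs=7 = %r7
[10] 54 0e cc 38 → 0x540ecc38
  top 8b → 0x54 → addi [RI]
  [23:21] rd=0 = %r0
  [20:0] imm=969784 = $969784
[14] 0c a4 00 00 → 0x0ca40000
  top 8b → 0xc → cp [RR]
  [23:21] rd=5 = %r5
  [20:18] rs=1 = %r1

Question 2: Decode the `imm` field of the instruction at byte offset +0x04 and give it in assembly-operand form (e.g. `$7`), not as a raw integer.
$2035081

off 0x04: read 54 1f 0d 89 as big → 0x541f0d89
  top 8b → 0x54 → addi [RI]
  [23:21] rd=0 = %r0
  [20:0] imm=2035081 = $2035081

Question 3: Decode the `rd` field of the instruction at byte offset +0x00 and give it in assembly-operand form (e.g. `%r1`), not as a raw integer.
%r3

+0x00: ac 68 00 00 ⇒ word 0xac680000 (big)
  top 8b → 0xac → band [RR]
  [23:21] rd=3 = %r3
  [20:18] rs=2 = %r2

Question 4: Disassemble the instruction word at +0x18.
@+18  big-endian(d9 40 00 00) = 0xd9400000
  top 8b → 0xd9 → pop [R]
  rd@[23:21]=0x2 ⇒ %r2

pop %r2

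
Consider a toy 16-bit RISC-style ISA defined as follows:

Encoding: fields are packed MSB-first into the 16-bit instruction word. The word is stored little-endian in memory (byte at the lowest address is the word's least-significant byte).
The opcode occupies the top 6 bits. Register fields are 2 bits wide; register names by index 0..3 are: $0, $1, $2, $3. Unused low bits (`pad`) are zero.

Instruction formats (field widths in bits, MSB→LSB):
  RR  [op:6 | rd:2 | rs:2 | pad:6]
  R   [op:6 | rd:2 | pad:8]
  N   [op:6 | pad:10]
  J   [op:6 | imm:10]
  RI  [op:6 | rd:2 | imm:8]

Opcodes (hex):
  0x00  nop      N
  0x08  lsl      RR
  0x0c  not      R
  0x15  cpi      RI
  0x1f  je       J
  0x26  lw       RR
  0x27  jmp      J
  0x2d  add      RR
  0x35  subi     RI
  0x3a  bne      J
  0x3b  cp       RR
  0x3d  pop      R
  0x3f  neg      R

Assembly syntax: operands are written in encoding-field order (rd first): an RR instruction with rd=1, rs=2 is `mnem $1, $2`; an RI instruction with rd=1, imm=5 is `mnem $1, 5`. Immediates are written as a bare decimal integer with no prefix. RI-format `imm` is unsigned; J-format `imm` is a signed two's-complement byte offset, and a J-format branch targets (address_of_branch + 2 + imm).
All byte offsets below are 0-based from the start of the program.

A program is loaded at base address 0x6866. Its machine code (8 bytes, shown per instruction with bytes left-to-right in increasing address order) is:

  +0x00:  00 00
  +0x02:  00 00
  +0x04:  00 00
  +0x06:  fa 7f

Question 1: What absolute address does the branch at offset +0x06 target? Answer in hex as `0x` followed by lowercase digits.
@+06  little-endian(fa 7f) = 0x7ffa
  top 6b → 0x1f → je [J]
  imm: (w>>0)&0x3ff=0x3fa (s10→-6) → -6
  target = base 0x6866 + off 0x06 + 2 + imm -6 = 0x6868

0x6868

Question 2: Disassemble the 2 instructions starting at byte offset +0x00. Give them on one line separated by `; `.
nop; nop

+0x00: 00 00 ⇒ word 0x0000 (little)
  op=0x0000>>10=0x0 ⇒ nop (N)
+0x02: 00 00 ⇒ word 0x0000 (little)
  op=0x0000>>10=0x0 ⇒ nop (N)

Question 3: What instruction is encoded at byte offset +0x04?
@+04  little-endian(00 00) = 0x0000
  opcode bits[15:10]=0x0: nop/N

nop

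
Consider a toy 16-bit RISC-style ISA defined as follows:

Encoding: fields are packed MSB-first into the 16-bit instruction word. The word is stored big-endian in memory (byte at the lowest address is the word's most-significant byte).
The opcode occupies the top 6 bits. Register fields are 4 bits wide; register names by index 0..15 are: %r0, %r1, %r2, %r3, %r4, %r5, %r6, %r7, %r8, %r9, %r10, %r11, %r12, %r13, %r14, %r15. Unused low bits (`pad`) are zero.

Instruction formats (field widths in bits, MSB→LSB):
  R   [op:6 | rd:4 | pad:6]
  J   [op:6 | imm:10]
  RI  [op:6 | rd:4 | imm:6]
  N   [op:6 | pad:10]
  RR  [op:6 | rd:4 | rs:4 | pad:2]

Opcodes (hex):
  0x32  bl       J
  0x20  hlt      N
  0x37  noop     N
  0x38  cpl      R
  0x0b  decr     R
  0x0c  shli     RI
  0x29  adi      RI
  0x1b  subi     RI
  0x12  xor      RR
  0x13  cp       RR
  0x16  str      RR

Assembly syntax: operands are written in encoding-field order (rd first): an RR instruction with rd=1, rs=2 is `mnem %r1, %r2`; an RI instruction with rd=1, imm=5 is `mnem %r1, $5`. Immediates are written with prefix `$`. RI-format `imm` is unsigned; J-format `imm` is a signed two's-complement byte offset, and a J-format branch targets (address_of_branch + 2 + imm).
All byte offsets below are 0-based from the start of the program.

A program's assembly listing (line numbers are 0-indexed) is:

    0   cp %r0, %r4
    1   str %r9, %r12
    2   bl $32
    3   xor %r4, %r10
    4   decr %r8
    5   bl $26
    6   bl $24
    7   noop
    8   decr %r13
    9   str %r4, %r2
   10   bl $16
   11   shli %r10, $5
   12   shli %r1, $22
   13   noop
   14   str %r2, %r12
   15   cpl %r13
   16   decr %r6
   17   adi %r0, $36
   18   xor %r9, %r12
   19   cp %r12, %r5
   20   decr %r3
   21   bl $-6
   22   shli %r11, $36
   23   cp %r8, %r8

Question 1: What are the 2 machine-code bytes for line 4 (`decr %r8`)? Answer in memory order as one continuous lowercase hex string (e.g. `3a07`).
line 4 (decr): pack op=0xb:6|rd=8:4|pad=0:6 = 0x2e00; big→ 2e 00

2e00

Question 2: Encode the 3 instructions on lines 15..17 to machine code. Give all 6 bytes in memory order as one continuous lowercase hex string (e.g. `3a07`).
e3402d80a424

L15: cpl op=0x38:6|rd=13:4|pad=0:6 ⇒ 0xe340 ⇒ big e3 40
L16: decr op=0xb:6|rd=6:4|pad=0:6 ⇒ 0x2d80 ⇒ big 2d 80
L17: adi op=0x29:6|rd=0:4|imm=36:6 ⇒ 0xa424 ⇒ big a4 24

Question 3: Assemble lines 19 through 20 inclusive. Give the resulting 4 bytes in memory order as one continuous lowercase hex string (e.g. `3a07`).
4f142cc0

line 19 (cp): pack op=0x13:6|rd=12:4|rs=5:4|pad=0:2 = 0x4f14; big→ 4f 14
line 20 (decr): pack op=0xb:6|rd=3:4|pad=0:6 = 0x2cc0; big→ 2c c0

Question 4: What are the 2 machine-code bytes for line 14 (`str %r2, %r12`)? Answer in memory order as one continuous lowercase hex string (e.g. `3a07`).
58b0

14. str fields op=0x16:6|rd=2:4|rs=12:4|pad=0:2 → word 58b0h → 58 b0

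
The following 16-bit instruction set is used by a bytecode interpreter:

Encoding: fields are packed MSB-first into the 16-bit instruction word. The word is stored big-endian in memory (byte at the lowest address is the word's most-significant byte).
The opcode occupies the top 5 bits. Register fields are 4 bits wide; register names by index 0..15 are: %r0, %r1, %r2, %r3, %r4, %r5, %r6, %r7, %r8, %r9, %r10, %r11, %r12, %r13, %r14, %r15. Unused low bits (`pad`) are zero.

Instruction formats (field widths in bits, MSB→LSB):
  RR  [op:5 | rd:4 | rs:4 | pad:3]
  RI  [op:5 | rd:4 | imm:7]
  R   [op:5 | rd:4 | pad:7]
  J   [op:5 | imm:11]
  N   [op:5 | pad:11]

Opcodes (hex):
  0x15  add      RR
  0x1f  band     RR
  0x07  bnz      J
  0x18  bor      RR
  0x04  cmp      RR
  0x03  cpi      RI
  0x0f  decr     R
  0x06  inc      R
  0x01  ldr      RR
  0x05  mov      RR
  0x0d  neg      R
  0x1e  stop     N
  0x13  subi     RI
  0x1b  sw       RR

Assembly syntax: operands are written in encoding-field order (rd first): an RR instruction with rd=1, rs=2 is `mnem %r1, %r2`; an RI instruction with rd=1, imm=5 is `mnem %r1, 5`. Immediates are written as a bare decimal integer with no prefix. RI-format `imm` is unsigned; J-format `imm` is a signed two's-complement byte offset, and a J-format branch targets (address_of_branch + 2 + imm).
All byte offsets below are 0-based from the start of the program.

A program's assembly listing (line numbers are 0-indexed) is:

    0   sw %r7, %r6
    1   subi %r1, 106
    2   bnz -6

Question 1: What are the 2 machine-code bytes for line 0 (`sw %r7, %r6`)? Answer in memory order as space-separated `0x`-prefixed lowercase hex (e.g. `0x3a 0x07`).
0xdb 0xb0

L0: sw op=0x1b:5|rd=7:4|rs=6:4|pad=0:3 ⇒ 0xdbb0 ⇒ big db b0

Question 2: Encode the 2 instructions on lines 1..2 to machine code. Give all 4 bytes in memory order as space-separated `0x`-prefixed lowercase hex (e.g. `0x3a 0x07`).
0x98 0xea 0x3f 0xfa

1. subi fields op=0x13:5|rd=1:4|imm=106:7 → word 98eah → 98 ea
2. bnz fields op=0x7:5|imm=-6:11 → word 3ffah → 3f fa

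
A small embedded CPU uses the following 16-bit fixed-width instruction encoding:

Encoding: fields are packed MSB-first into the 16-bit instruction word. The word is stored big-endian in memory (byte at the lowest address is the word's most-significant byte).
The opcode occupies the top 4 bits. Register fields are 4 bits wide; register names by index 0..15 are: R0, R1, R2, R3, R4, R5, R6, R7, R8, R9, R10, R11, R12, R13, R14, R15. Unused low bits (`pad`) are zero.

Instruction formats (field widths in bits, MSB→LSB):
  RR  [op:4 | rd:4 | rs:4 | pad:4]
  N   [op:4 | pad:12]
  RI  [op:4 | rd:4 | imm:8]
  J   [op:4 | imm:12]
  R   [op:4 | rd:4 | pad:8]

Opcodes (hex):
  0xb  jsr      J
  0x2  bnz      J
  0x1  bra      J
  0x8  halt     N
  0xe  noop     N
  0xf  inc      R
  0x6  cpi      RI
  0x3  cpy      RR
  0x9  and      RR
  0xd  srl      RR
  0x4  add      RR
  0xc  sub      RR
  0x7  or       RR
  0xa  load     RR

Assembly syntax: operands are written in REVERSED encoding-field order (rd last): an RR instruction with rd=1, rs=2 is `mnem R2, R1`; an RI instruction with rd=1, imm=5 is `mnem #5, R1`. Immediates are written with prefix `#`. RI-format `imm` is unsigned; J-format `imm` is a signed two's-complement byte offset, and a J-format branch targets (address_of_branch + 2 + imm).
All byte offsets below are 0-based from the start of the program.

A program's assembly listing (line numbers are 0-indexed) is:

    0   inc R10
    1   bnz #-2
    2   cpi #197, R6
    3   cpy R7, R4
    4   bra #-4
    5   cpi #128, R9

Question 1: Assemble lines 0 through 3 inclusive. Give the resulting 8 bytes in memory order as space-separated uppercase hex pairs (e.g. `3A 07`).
L0: inc op=0xf:4|rd=10:4|pad=0:8 ⇒ 0xfa00 ⇒ big fa 00
L1: bnz op=0x2:4|imm=-2:12 ⇒ 0x2ffe ⇒ big 2f fe
L2: cpi op=0x6:4|rd=6:4|imm=197:8 ⇒ 0x66c5 ⇒ big 66 c5
L3: cpy op=0x3:4|rd=4:4|rs=7:4|pad=0:4 ⇒ 0x3470 ⇒ big 34 70

FA 00 2F FE 66 C5 34 70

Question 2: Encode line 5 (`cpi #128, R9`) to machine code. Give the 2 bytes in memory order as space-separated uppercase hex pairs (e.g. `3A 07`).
69 80

L5: cpi op=0x6:4|rd=9:4|imm=128:8 ⇒ 0x6980 ⇒ big 69 80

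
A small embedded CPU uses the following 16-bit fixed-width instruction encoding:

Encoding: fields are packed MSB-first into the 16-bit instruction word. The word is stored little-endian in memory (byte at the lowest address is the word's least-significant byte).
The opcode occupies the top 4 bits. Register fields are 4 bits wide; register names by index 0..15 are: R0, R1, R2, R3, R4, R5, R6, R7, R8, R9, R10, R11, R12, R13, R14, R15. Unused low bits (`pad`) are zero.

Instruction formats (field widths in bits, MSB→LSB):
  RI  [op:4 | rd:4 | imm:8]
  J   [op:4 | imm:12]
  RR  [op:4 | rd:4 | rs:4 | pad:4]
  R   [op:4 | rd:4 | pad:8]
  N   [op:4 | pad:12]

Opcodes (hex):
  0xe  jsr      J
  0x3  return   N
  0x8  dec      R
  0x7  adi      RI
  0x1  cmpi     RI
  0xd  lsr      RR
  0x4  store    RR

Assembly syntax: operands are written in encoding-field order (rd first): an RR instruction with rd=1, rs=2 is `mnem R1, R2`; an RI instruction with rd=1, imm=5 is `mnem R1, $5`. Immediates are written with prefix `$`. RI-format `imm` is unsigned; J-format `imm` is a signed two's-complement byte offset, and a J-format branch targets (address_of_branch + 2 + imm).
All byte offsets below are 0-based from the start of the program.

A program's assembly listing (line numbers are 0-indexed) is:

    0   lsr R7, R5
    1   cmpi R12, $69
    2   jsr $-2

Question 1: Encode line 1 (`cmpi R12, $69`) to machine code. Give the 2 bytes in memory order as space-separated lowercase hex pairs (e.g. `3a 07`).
45 1c

L1: cmpi op=0x1:4|rd=12:4|imm=69:8 ⇒ 0x1c45 ⇒ little 45 1c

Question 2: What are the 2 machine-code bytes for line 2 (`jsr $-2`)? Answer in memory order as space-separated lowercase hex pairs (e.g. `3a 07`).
2. jsr fields op=0xe:4|imm=-2:12 → word effeh → fe ef

fe ef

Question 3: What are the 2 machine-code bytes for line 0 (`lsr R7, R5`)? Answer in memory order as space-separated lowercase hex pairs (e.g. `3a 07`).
L0: lsr op=0xd:4|rd=7:4|rs=5:4|pad=0:4 ⇒ 0xd750 ⇒ little 50 d7

50 d7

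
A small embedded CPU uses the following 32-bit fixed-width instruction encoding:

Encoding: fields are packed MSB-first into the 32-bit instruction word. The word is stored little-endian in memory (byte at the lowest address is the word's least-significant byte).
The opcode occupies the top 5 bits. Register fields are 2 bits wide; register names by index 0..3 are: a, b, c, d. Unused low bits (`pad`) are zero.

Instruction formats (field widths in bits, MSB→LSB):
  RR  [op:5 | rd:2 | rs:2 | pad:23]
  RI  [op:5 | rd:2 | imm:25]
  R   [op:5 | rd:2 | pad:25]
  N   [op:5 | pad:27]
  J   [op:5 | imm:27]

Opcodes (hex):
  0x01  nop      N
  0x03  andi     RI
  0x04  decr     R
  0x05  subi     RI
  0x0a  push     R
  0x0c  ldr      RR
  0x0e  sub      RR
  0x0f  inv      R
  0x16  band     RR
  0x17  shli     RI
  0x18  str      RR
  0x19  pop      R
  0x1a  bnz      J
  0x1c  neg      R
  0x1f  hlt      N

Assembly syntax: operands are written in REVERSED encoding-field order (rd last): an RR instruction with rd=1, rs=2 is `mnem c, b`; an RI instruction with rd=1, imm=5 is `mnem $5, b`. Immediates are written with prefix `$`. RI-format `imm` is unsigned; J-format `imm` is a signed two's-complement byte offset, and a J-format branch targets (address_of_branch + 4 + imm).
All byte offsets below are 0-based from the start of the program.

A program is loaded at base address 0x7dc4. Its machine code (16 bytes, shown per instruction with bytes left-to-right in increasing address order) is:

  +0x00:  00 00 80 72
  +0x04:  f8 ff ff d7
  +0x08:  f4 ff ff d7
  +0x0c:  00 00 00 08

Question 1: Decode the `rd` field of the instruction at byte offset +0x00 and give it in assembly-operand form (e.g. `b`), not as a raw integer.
[00] 00 00 80 72 → 0x72800000
  op=0x72800000>>27=0xe ⇒ sub (RR)
  rd@[26:25]=0x1 ⇒ b
  rs@[24:23]=0x1 ⇒ b

b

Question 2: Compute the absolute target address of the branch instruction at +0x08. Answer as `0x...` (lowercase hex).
0x7dc4

off 0x08: read f4 ff ff d7 as little → 0xd7fffff4
  op=0xd7fffff4>>27=0x1a ⇒ bnz (J)
  imm: (w>>0)&0x7ffffff=0x7fffff4 (s27→-12) → $-12
  target = base 0x7dc4 + off 0x08 + 4 + imm -12 = 0x7dc4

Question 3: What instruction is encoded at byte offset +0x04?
bnz $-8

@+04  little-endian(f8 ff ff d7) = 0xd7fffff8
  opcode bits[31:27]=0x1a: bnz/J
  imm@[26:0]=0x7fffff8 (s27→-8) ⇒ $-8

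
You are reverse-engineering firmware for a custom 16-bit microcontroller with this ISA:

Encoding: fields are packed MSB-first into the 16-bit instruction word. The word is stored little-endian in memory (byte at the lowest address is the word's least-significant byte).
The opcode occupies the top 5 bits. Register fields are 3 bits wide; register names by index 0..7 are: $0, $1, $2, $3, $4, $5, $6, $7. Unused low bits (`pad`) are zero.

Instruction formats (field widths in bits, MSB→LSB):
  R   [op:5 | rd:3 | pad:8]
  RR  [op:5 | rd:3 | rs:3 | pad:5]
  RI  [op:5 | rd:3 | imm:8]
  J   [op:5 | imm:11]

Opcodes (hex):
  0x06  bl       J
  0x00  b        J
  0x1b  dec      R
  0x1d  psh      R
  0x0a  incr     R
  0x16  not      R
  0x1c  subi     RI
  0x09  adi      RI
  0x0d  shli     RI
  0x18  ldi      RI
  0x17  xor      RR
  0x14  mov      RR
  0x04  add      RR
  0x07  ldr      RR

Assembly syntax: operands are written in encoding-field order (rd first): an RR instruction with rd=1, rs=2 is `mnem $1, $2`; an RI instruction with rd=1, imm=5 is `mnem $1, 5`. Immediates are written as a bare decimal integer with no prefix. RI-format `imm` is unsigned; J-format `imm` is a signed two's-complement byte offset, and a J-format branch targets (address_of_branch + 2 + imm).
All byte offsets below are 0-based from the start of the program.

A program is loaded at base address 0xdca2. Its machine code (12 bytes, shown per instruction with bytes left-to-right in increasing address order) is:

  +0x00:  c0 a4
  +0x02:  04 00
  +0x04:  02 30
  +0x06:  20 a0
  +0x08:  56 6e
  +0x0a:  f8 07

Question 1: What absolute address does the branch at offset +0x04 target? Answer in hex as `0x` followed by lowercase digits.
@+04  little-endian(02 30) = 0x3002
  top 5b → 0x6 → bl [J]
  imm: (w>>0)&0x7ff=0x2 → 2
  target = base 0xdca2 + off 0x04 + 2 + imm 2 = 0xdcaa

0xdcaa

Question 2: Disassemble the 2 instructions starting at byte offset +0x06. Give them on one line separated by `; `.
off 0x06: read 20 a0 as little → 0xa020
  top 5b → 0x14 → mov [RR]
  rd@[10:8]=0x0 ⇒ $0
  rs@[7:5]=0x1 ⇒ $1
off 0x08: read 56 6e as little → 0x6e56
  top 5b → 0xd → shli [RI]
  rd@[10:8]=0x6 ⇒ $6
  imm@[7:0]=0x56 ⇒ 86

mov $0, $1; shli $6, 86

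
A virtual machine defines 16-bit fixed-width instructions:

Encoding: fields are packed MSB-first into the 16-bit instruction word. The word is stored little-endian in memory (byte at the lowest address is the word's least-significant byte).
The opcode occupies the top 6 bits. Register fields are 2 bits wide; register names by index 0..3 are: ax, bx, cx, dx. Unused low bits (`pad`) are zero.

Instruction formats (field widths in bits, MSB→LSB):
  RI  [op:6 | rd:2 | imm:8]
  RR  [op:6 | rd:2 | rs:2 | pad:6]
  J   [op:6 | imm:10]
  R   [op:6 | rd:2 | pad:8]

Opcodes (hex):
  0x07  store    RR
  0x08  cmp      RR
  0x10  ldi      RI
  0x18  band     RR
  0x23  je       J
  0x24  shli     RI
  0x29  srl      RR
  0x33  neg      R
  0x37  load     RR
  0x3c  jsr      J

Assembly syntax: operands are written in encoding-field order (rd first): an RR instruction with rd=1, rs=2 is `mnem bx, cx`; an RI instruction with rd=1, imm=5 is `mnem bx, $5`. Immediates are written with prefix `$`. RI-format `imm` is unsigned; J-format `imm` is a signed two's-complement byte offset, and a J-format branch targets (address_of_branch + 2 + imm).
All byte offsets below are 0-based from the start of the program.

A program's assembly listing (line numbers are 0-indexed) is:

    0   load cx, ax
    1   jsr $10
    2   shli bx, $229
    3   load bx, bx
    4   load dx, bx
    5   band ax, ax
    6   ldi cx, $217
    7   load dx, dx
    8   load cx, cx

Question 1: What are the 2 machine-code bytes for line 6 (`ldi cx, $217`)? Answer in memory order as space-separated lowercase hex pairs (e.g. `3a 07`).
line 6 (ldi): pack op=0x10:6|rd=2:2|imm=217:8 = 0x42d9; little→ d9 42

d9 42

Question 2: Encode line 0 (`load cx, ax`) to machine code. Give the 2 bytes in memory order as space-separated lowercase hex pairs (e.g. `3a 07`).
00 de

line 0 (load): pack op=0x37:6|rd=2:2|rs=0:2|pad=0:6 = 0xde00; little→ 00 de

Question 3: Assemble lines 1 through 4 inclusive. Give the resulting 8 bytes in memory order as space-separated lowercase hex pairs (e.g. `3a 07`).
1. jsr fields op=0x3c:6|imm=10:10 → word f00ah → 0a f0
2. shli fields op=0x24:6|rd=1:2|imm=229:8 → word 91e5h → e5 91
3. load fields op=0x37:6|rd=1:2|rs=1:2|pad=0:6 → word dd40h → 40 dd
4. load fields op=0x37:6|rd=3:2|rs=1:2|pad=0:6 → word df40h → 40 df

0a f0 e5 91 40 dd 40 df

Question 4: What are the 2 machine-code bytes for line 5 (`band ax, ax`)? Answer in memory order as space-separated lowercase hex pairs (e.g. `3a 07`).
00 60

line 5 (band): pack op=0x18:6|rd=0:2|rs=0:2|pad=0:6 = 0x6000; little→ 00 60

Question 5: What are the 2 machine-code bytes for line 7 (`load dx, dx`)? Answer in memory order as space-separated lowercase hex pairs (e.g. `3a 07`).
c0 df

7. load fields op=0x37:6|rd=3:2|rs=3:2|pad=0:6 → word dfc0h → c0 df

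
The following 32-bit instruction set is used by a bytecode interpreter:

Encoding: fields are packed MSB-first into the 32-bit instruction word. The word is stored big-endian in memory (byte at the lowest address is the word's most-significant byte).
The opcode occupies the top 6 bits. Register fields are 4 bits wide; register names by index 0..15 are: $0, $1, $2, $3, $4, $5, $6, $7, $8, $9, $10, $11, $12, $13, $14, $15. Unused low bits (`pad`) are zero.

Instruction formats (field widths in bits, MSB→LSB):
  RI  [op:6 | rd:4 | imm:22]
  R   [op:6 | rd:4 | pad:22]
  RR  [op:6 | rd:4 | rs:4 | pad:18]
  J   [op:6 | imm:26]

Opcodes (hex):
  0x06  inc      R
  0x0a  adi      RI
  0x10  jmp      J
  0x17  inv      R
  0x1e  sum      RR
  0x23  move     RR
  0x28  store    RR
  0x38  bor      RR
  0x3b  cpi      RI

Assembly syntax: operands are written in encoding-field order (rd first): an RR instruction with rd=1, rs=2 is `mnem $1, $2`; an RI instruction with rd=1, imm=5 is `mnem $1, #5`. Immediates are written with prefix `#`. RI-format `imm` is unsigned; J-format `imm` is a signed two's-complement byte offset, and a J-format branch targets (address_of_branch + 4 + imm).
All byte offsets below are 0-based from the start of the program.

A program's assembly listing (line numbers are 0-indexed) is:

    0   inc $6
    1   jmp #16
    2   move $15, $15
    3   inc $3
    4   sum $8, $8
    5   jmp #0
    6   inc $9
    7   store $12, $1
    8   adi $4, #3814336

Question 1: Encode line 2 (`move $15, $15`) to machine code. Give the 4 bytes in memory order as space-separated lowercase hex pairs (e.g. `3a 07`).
8f fc 00 00

line 2 (move): pack op=0x23:6|rd=15:4|rs=15:4|pad=0:18 = 0x8ffc0000; big→ 8f fc 00 00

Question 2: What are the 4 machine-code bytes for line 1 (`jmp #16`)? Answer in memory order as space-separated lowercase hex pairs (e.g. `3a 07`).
line 1 (jmp): pack op=0x10:6|imm=16:26 = 0x40000010; big→ 40 00 00 10

40 00 00 10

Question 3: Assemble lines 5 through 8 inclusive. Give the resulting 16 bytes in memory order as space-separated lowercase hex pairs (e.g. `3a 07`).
40 00 00 00 1a 40 00 00 a3 04 00 00 29 3a 33 c0

5. jmp fields op=0x10:6|imm=0:26 → word 40000000h → 40 00 00 00
6. inc fields op=0x6:6|rd=9:4|pad=0:22 → word 1a400000h → 1a 40 00 00
7. store fields op=0x28:6|rd=12:4|rs=1:4|pad=0:18 → word a3040000h → a3 04 00 00
8. adi fields op=0xa:6|rd=4:4|imm=3814336:22 → word 293a33c0h → 29 3a 33 c0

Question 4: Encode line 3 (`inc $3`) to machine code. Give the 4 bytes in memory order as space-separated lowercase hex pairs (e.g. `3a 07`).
18 c0 00 00

3. inc fields op=0x6:6|rd=3:4|pad=0:22 → word 18c00000h → 18 c0 00 00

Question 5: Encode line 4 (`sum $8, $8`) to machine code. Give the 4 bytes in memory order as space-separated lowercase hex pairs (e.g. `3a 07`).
line 4 (sum): pack op=0x1e:6|rd=8:4|rs=8:4|pad=0:18 = 0x7a200000; big→ 7a 20 00 00

7a 20 00 00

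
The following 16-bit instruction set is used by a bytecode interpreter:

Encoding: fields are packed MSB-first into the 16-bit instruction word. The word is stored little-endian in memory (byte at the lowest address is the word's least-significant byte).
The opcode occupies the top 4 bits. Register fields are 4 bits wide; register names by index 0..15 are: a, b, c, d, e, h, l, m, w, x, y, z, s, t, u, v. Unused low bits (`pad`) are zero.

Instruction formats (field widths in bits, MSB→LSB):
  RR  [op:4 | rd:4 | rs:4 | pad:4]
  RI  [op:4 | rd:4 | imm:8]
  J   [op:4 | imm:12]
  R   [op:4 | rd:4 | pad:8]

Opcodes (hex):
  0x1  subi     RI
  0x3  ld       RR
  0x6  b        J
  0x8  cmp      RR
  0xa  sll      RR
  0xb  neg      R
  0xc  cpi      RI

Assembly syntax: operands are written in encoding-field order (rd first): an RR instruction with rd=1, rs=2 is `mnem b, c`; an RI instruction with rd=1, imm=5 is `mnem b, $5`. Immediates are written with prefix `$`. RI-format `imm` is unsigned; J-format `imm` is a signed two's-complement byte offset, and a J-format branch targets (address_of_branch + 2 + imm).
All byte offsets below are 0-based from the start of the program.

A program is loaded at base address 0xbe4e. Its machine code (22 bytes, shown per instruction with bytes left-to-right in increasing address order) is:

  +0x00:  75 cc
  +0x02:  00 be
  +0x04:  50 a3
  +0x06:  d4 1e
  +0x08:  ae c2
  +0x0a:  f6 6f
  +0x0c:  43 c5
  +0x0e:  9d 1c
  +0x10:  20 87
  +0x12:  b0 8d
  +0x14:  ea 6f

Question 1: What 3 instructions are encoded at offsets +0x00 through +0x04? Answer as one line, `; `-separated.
cpi s, $117; neg u; sll d, h

+0x00: 75 cc ⇒ word 0xcc75 (little)
  op=0xcc75>>12=0xc ⇒ cpi (RI)
  rd@[11:8]=0xc ⇒ s
  imm@[7:0]=0x75 ⇒ $117
+0x02: 00 be ⇒ word 0xbe00 (little)
  op=0xbe00>>12=0xb ⇒ neg (R)
  rd@[11:8]=0xe ⇒ u
+0x04: 50 a3 ⇒ word 0xa350 (little)
  op=0xa350>>12=0xa ⇒ sll (RR)
  rd@[11:8]=0x3 ⇒ d
  rs@[7:4]=0x5 ⇒ h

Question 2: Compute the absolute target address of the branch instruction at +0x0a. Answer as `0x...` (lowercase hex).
0xbe50

@+0a  little-endian(f6 6f) = 0x6ff6
  top 4b → 0x6 → b [J]
  imm: (w>>0)&0xfff=0xff6 (s12→-10) → $-10
  target = base 0xbe4e + off 0x0a + 2 + imm -10 = 0xbe50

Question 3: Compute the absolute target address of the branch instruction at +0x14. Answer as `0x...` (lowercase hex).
+0x14: ea 6f ⇒ word 0x6fea (little)
  opcode bits[15:12]=0x6: b/J
  [11:0] imm=4074 (s12→-22) = $-22
  target = base 0xbe4e + off 0x14 + 2 + imm -22 = 0xbe4e

0xbe4e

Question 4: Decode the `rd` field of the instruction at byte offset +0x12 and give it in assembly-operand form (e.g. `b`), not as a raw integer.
t

[12] b0 8d → 0x8db0
  op=0x8db0>>12=0x8 ⇒ cmp (RR)
  [11:8] rd=13 = t
  [7:4] rs=11 = z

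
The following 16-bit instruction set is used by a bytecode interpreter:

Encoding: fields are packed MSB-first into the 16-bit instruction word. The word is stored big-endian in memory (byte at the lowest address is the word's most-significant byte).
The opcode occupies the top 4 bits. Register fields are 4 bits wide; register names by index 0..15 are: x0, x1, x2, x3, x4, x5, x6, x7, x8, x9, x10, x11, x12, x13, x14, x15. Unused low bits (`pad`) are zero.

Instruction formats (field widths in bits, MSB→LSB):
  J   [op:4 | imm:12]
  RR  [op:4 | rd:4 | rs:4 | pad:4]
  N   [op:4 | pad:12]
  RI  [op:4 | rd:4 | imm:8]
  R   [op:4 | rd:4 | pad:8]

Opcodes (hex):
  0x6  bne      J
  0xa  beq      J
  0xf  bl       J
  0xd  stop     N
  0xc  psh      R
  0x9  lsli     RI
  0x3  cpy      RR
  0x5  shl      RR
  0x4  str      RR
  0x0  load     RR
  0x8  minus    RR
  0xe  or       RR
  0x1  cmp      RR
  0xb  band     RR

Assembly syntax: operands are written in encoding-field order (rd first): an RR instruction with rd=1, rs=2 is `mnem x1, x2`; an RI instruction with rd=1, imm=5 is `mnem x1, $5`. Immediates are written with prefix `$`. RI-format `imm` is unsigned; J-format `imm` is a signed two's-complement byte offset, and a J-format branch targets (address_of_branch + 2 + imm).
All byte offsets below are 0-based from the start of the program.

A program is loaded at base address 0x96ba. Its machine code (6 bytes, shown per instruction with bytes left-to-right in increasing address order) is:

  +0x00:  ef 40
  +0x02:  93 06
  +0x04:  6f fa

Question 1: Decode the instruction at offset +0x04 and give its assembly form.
bne $-6

+0x04: 6f fa ⇒ word 0x6ffa (big)
  top 4b → 0x6 → bne [J]
  [11:0] imm=4090 (s12→-6) = $-6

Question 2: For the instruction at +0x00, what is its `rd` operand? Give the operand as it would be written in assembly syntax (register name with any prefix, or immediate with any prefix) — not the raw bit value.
@+00  big-endian(ef 40) = 0xef40
  opcode bits[15:12]=0xe: or/RR
  rd@[11:8]=0xf ⇒ x15
  rs@[7:4]=0x4 ⇒ x4

x15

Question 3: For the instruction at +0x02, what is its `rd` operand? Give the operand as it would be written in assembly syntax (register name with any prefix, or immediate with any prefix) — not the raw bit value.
x3

off 0x02: read 93 06 as big → 0x9306
  top 4b → 0x9 → lsli [RI]
  rd@[11:8]=0x3 ⇒ x3
  imm@[7:0]=0x6 ⇒ $6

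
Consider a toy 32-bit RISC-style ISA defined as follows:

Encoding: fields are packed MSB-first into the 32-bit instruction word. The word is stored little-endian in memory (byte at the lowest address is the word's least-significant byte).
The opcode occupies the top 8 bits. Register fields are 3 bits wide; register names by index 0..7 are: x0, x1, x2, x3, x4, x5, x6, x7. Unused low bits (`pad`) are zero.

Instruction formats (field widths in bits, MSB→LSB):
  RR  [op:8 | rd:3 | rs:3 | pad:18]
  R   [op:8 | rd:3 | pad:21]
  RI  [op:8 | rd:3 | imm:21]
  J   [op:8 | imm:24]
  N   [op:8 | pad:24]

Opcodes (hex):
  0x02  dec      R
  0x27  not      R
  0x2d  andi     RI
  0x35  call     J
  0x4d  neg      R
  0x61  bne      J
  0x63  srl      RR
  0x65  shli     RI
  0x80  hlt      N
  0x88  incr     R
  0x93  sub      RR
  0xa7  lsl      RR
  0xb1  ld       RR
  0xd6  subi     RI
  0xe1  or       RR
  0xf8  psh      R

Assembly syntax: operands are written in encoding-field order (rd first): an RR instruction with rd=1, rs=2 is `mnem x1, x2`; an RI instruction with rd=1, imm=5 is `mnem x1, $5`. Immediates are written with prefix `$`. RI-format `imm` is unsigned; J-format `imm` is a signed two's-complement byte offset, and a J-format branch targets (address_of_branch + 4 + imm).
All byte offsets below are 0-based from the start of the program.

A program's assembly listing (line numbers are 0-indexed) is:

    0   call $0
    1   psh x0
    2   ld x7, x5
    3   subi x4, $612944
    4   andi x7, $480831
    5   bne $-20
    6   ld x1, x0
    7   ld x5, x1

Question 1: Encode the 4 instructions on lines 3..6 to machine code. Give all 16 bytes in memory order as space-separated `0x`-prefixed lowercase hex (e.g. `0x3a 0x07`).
3. subi fields op=0xd6:8|rd=4:3|imm=612944:21 → word d6895a50h → 50 5a 89 d6
4. andi fields op=0x2d:8|rd=7:3|imm=480831:21 → word 2de7563fh → 3f 56 e7 2d
5. bne fields op=0x61:8|imm=-20:24 → word 61ffffech → ec ff ff 61
6. ld fields op=0xb1:8|rd=1:3|rs=0:3|pad=0:18 → word b1200000h → 00 00 20 b1

0x50 0x5a 0x89 0xd6 0x3f 0x56 0xe7 0x2d 0xec 0xff 0xff 0x61 0x00 0x00 0x20 0xb1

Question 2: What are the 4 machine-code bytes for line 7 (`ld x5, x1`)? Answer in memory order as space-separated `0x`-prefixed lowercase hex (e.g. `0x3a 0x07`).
7. ld fields op=0xb1:8|rd=5:3|rs=1:3|pad=0:18 → word b1a40000h → 00 00 a4 b1

0x00 0x00 0xa4 0xb1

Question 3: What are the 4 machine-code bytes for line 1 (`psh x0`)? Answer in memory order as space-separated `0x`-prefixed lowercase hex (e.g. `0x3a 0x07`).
0x00 0x00 0x00 0xf8

1. psh fields op=0xf8:8|rd=0:3|pad=0:21 → word f8000000h → 00 00 00 f8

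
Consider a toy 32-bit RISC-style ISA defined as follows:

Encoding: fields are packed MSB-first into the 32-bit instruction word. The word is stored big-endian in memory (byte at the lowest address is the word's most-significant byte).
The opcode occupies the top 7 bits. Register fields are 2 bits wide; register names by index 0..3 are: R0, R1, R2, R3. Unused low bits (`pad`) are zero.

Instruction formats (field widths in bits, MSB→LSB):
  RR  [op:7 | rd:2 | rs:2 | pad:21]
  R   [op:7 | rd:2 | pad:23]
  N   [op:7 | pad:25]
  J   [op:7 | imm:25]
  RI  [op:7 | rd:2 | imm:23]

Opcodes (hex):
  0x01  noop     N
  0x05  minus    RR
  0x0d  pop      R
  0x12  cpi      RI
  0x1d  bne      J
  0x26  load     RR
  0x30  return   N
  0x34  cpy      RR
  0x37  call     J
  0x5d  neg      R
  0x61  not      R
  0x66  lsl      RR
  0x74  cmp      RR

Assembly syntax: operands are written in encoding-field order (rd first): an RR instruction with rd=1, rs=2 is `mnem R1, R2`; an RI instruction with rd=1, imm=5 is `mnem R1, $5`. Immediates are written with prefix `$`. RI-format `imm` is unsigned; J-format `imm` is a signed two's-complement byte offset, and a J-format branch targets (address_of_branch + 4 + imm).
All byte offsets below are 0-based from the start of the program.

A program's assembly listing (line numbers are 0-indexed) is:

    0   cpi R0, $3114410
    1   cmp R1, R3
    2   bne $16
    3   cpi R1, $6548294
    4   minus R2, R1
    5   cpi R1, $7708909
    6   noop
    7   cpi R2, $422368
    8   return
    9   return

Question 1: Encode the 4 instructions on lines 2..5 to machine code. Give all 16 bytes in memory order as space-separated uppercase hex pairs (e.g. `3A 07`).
line 2 (bne): pack op=0x1d:7|imm=16:25 = 0x3a000010; big→ 3a 00 00 10
line 3 (cpi): pack op=0x12:7|rd=1:2|imm=6548294:23 = 0x24e3eb46; big→ 24 e3 eb 46
line 4 (minus): pack op=0x5:7|rd=2:2|rs=1:2|pad=0:21 = 0x0b200000; big→ 0b 20 00 00
line 5 (cpi): pack op=0x12:7|rd=1:2|imm=7708909:23 = 0x24f5a0ed; big→ 24 f5 a0 ed

3A 00 00 10 24 E3 EB 46 0B 20 00 00 24 F5 A0 ED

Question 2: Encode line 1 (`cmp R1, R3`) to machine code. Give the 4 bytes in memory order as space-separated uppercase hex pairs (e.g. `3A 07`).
E8 E0 00 00

line 1 (cmp): pack op=0x74:7|rd=1:2|rs=3:2|pad=0:21 = 0xe8e00000; big→ e8 e0 00 00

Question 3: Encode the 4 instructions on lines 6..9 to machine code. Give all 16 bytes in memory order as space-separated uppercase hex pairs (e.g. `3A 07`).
line 6 (noop): pack op=0x1:7|pad=0:25 = 0x02000000; big→ 02 00 00 00
line 7 (cpi): pack op=0x12:7|rd=2:2|imm=422368:23 = 0x250671e0; big→ 25 06 71 e0
line 8 (return): pack op=0x30:7|pad=0:25 = 0x60000000; big→ 60 00 00 00
line 9 (return): pack op=0x30:7|pad=0:25 = 0x60000000; big→ 60 00 00 00

02 00 00 00 25 06 71 E0 60 00 00 00 60 00 00 00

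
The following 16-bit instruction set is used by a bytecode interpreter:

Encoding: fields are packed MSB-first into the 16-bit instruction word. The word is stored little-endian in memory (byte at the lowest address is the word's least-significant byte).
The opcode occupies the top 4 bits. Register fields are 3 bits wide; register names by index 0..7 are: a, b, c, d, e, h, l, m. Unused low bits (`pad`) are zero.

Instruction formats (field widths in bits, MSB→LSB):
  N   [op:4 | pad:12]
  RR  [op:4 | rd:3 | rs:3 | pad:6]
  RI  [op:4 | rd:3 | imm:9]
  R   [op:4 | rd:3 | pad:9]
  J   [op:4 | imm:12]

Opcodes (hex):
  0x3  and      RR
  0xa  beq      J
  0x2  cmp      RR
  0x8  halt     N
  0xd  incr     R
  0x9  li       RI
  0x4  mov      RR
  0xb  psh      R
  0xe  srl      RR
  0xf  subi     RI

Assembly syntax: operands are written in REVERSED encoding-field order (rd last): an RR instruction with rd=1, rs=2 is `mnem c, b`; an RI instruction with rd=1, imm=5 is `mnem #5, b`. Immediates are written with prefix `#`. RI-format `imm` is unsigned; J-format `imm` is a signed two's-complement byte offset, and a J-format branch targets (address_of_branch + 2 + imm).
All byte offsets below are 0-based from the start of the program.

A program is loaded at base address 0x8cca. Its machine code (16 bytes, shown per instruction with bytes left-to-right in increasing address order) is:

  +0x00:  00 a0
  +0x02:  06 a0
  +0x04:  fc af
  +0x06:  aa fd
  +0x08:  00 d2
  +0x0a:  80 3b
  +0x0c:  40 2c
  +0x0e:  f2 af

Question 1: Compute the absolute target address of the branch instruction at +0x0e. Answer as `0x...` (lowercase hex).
[0e] f2 af → 0xaff2
  top 4b → 0xa → beq [J]
  imm: (w>>0)&0xfff=0xff2 (s12→-14) → #-14
  target = base 0x8cca + off 0x0e + 2 + imm -14 = 0x8ccc

0x8ccc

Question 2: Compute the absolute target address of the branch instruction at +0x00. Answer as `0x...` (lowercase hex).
[00] 00 a0 → 0xa000
  op=0xa000>>12=0xa ⇒ beq (J)
  imm: (w>>0)&0xfff=0x0 → #0
  target = base 0x8cca + off 0x00 + 2 + imm 0 = 0x8ccc

0x8ccc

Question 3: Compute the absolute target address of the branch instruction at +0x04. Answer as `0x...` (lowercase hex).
[04] fc af → 0xaffc
  op=0xaffc>>12=0xa ⇒ beq (J)
  [11:0] imm=4092 (s12→-4) = #-4
  target = base 0x8cca + off 0x04 + 2 + imm -4 = 0x8ccc

0x8ccc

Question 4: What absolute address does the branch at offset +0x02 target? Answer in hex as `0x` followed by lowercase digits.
0x8cd4

@+02  little-endian(06 a0) = 0xa006
  op=0xa006>>12=0xa ⇒ beq (J)
  imm: (w>>0)&0xfff=0x6 → #6
  target = base 0x8cca + off 0x02 + 2 + imm 6 = 0x8cd4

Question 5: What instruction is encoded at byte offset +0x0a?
and l, h

+0x0a: 80 3b ⇒ word 0x3b80 (little)
  op=0x3b80>>12=0x3 ⇒ and (RR)
  rd@[11:9]=0x5 ⇒ h
  rs@[8:6]=0x6 ⇒ l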